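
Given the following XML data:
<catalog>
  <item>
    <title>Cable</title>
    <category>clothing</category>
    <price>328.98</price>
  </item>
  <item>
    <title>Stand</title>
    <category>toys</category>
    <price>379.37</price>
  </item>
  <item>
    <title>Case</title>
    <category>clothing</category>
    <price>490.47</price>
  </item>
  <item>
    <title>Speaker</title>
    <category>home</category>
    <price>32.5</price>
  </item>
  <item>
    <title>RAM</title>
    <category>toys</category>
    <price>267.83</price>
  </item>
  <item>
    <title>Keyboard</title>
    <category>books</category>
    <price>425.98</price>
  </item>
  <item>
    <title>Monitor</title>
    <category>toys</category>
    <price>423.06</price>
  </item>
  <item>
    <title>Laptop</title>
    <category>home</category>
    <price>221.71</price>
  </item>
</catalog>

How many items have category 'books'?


Scanning <item> elements for <category>books</category>:
  Item 6: Keyboard -> MATCH
Count: 1

ANSWER: 1


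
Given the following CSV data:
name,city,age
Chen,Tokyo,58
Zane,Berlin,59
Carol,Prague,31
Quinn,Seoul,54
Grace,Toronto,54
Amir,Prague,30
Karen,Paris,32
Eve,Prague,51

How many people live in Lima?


Scanning city column for 'Lima':
Total matches: 0

ANSWER: 0


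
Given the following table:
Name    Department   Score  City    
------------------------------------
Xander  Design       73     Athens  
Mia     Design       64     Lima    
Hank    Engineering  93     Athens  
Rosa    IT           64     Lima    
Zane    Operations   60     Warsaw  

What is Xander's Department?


Row 1: Xander
Department = Design

ANSWER: Design


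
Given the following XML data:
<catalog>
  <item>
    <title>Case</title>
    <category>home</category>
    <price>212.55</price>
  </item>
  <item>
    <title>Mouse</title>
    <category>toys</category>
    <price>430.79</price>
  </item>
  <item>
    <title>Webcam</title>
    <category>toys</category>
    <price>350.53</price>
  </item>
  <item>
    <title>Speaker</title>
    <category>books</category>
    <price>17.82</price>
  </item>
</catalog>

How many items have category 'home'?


Scanning <item> elements for <category>home</category>:
  Item 1: Case -> MATCH
Count: 1

ANSWER: 1


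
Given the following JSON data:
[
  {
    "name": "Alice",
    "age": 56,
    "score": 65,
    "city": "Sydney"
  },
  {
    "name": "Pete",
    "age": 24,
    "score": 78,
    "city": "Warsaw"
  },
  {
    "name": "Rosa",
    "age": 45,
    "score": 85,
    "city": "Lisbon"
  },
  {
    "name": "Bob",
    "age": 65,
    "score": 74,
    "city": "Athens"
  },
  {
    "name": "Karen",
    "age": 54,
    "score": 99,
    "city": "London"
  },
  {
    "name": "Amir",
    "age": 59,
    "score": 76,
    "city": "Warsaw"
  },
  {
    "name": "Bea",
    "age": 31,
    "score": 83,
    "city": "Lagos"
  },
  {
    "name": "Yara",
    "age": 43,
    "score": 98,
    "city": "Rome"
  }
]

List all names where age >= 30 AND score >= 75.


Checking both conditions:
  Alice (age=56, score=65) -> no
  Pete (age=24, score=78) -> no
  Rosa (age=45, score=85) -> YES
  Bob (age=65, score=74) -> no
  Karen (age=54, score=99) -> YES
  Amir (age=59, score=76) -> YES
  Bea (age=31, score=83) -> YES
  Yara (age=43, score=98) -> YES


ANSWER: Rosa, Karen, Amir, Bea, Yara


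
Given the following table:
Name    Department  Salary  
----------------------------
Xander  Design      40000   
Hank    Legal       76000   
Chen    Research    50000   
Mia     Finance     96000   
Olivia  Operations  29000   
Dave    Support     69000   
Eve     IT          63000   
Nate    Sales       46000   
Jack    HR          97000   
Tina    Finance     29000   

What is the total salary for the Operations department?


Operations department members:
  Olivia: 29000
Total = 29000 = 29000

ANSWER: 29000


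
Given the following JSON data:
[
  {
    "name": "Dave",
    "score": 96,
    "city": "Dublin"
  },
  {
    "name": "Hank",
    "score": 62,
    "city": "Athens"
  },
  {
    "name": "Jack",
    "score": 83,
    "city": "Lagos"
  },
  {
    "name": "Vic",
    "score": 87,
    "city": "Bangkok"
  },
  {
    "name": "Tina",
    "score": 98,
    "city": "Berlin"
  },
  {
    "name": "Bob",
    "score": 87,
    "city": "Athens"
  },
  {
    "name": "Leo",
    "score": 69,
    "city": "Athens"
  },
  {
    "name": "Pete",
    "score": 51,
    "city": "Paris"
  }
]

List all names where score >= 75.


Filtering records where score >= 75:
  Dave (score=96) -> YES
  Hank (score=62) -> no
  Jack (score=83) -> YES
  Vic (score=87) -> YES
  Tina (score=98) -> YES
  Bob (score=87) -> YES
  Leo (score=69) -> no
  Pete (score=51) -> no


ANSWER: Dave, Jack, Vic, Tina, Bob


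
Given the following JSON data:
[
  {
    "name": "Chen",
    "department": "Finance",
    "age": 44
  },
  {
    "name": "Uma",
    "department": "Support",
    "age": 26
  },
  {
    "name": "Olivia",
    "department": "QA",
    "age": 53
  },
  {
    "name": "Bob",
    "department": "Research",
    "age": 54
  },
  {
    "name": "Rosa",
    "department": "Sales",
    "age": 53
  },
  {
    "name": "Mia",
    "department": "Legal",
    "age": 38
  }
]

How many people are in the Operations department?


Scanning records for department = Operations
  No matches found
Count: 0

ANSWER: 0


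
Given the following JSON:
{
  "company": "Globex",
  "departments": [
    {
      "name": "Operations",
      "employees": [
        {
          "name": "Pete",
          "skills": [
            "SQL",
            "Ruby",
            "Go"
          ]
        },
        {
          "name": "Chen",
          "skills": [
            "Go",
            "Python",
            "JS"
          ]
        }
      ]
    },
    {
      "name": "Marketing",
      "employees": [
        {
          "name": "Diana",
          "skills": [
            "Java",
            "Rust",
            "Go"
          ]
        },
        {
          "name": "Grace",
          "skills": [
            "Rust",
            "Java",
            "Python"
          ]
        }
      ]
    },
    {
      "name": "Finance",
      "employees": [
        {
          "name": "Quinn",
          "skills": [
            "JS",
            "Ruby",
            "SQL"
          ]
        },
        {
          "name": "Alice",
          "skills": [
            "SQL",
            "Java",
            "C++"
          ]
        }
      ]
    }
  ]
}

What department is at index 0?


Path: departments[0].name
Value: Operations

ANSWER: Operations


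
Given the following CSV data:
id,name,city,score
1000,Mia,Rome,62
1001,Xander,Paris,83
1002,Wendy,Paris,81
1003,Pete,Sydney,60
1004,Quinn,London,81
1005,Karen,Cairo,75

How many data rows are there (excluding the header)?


Counting rows (excluding header):
Header: id,name,city,score
Data rows: 6

ANSWER: 6


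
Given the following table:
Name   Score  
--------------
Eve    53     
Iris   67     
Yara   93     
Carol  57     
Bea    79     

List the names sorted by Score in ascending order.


Sorting by Score (ascending):
  Eve: 53
  Carol: 57
  Iris: 67
  Bea: 79
  Yara: 93


ANSWER: Eve, Carol, Iris, Bea, Yara


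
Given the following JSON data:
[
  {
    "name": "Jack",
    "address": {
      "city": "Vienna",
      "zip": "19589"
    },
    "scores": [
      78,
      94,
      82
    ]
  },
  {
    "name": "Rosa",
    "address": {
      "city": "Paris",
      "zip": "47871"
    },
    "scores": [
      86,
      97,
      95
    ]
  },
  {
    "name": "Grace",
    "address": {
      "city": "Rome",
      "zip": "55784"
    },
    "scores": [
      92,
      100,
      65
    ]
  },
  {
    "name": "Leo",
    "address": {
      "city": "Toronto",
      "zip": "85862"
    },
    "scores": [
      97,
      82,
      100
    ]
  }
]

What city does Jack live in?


Path: records[0].address.city
Value: Vienna

ANSWER: Vienna


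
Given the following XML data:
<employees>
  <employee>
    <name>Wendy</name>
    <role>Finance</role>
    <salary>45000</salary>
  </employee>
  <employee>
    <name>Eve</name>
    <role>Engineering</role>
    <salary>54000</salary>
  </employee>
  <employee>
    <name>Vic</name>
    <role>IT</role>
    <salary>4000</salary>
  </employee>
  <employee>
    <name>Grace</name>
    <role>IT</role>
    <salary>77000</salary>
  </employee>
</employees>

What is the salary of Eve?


Searching for <employee> with <name>Eve</name>
Found at position 2
<salary>54000</salary>

ANSWER: 54000


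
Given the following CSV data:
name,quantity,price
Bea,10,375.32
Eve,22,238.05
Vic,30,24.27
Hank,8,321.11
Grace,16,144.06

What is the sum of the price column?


Values in 'price' column:
  Row 1: 375.32
  Row 2: 238.05
  Row 3: 24.27
  Row 4: 321.11
  Row 5: 144.06
Sum = 375.32 + 238.05 + 24.27 + 321.11 + 144.06 = 1102.81

ANSWER: 1102.81


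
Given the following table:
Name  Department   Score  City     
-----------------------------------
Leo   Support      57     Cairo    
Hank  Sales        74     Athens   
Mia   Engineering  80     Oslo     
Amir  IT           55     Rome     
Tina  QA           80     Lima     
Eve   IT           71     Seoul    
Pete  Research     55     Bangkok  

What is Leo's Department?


Row 1: Leo
Department = Support

ANSWER: Support


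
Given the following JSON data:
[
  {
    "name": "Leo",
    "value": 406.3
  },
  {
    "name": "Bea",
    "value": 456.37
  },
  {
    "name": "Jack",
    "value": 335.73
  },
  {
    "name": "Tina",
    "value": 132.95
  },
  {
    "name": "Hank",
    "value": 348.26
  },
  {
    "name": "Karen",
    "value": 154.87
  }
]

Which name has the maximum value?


Comparing values:
  Leo: 406.3
  Bea: 456.37
  Jack: 335.73
  Tina: 132.95
  Hank: 348.26
  Karen: 154.87
Maximum: Bea (456.37)

ANSWER: Bea


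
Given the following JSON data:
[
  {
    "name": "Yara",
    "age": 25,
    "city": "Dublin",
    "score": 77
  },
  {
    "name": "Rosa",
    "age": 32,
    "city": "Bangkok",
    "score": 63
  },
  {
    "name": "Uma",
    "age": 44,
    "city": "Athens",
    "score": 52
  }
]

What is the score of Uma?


Looking up record where name = Uma
Record index: 2
Field 'score' = 52

ANSWER: 52


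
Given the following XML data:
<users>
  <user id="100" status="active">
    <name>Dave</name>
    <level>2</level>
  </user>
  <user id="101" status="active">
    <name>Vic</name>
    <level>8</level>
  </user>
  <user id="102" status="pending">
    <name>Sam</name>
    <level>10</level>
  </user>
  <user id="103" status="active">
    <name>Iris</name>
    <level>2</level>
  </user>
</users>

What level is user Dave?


Finding user: Dave
<level>2</level>

ANSWER: 2


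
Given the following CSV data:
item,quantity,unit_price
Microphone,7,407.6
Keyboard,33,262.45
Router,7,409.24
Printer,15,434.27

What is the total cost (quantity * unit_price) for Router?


Row: Router
quantity = 7
unit_price = 409.24
total = 7 * 409.24 = 2864.68

ANSWER: 2864.68


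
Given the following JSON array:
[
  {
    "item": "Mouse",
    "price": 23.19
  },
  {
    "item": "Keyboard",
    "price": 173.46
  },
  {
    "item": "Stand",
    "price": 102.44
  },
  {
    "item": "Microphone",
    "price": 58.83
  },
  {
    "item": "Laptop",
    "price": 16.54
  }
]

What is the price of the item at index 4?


Array index 4 -> Laptop
price = 16.54

ANSWER: 16.54


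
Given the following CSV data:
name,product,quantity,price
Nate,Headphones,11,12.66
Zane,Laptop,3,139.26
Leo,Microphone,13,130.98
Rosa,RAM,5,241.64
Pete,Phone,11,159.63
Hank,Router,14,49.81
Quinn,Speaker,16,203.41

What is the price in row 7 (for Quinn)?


Row 7: Quinn
Column 'price' = 203.41

ANSWER: 203.41


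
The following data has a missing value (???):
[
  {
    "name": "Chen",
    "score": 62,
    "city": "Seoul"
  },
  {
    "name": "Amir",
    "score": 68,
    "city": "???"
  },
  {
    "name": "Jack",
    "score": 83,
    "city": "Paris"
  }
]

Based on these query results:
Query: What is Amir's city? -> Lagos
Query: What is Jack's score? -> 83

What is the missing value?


The missing value is Amir's city
From query: Amir's city = Lagos

ANSWER: Lagos


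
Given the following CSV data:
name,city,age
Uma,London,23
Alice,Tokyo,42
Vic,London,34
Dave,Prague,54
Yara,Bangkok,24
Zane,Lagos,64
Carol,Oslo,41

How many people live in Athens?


Scanning city column for 'Athens':
Total matches: 0

ANSWER: 0


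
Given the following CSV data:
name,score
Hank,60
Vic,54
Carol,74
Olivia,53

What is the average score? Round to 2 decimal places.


Scores: 60, 54, 74, 53
Sum = 241
Count = 4
Average = 241 / 4 = 60.25

ANSWER: 60.25


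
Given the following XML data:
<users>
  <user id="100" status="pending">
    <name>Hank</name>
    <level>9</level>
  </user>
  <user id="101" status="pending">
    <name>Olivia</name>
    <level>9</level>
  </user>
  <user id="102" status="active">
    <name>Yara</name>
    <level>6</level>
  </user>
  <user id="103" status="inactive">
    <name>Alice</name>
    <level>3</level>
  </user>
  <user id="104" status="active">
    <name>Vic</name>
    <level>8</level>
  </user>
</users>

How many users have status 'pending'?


Counting users with status='pending':
  Hank (id=100) -> MATCH
  Olivia (id=101) -> MATCH
Count: 2

ANSWER: 2


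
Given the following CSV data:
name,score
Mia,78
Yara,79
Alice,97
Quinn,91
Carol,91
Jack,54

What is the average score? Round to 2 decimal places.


Scores: 78, 79, 97, 91, 91, 54
Sum = 490
Count = 6
Average = 490 / 6 = 81.67

ANSWER: 81.67


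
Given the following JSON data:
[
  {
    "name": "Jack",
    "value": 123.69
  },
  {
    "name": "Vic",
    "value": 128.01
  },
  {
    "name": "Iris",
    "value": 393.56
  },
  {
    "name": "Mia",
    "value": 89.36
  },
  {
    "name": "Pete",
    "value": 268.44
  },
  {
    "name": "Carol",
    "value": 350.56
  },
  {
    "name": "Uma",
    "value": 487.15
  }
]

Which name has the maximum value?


Comparing values:
  Jack: 123.69
  Vic: 128.01
  Iris: 393.56
  Mia: 89.36
  Pete: 268.44
  Carol: 350.56
  Uma: 487.15
Maximum: Uma (487.15)

ANSWER: Uma


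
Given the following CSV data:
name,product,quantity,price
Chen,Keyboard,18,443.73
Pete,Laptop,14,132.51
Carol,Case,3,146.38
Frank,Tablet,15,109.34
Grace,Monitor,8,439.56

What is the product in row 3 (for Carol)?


Row 3: Carol
Column 'product' = Case

ANSWER: Case


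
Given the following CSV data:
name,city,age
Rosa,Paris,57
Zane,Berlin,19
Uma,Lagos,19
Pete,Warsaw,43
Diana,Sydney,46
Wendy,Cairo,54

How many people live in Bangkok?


Scanning city column for 'Bangkok':
Total matches: 0

ANSWER: 0


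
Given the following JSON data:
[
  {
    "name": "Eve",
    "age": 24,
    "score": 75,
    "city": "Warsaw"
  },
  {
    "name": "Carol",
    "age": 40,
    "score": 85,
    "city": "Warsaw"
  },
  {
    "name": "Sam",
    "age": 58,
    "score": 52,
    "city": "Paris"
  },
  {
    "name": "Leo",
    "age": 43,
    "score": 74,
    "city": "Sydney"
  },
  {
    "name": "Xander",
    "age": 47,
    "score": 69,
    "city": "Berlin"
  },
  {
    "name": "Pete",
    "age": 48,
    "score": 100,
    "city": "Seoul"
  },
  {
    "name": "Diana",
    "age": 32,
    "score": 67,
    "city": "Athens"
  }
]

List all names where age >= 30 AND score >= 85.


Checking both conditions:
  Eve (age=24, score=75) -> no
  Carol (age=40, score=85) -> YES
  Sam (age=58, score=52) -> no
  Leo (age=43, score=74) -> no
  Xander (age=47, score=69) -> no
  Pete (age=48, score=100) -> YES
  Diana (age=32, score=67) -> no


ANSWER: Carol, Pete


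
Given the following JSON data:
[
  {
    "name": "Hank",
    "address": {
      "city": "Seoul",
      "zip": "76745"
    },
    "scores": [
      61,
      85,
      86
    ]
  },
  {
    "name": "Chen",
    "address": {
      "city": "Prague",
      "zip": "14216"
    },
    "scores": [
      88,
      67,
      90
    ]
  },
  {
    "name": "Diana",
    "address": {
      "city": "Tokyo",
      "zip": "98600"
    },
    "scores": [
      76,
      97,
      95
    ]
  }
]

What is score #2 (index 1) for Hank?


Path: records[0].scores[1]
Value: 85

ANSWER: 85


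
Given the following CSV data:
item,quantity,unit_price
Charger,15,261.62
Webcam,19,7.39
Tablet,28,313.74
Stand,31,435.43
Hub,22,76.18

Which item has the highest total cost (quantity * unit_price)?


Computing row totals:
  Charger: 3924.3
  Webcam: 140.41
  Tablet: 8784.72
  Stand: 13498.33
  Hub: 1675.96
Maximum: Stand (13498.33)

ANSWER: Stand


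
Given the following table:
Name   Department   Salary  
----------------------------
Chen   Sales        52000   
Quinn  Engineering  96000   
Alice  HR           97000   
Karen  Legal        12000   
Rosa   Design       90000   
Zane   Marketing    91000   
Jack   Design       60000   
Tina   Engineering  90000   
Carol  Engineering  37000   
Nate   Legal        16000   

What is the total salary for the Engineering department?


Engineering department members:
  Quinn: 96000
  Tina: 90000
  Carol: 37000
Total = 96000 + 90000 + 37000 = 223000

ANSWER: 223000


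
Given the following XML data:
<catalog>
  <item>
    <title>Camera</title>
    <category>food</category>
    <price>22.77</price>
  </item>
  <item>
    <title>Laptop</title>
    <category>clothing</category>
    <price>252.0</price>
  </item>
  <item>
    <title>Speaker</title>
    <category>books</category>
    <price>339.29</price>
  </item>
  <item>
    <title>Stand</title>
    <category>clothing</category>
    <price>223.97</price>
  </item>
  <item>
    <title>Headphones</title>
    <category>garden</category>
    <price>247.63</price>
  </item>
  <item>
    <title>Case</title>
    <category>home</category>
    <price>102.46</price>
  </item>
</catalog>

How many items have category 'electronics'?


Scanning <item> elements for <category>electronics</category>:
Count: 0

ANSWER: 0


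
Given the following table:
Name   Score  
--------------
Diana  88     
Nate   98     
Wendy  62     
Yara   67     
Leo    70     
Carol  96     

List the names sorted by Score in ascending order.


Sorting by Score (ascending):
  Wendy: 62
  Yara: 67
  Leo: 70
  Diana: 88
  Carol: 96
  Nate: 98


ANSWER: Wendy, Yara, Leo, Diana, Carol, Nate


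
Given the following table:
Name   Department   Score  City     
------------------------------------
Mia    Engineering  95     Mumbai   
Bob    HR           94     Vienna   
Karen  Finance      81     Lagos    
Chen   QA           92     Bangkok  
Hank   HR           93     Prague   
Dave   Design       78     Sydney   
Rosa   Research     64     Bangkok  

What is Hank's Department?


Row 5: Hank
Department = HR

ANSWER: HR


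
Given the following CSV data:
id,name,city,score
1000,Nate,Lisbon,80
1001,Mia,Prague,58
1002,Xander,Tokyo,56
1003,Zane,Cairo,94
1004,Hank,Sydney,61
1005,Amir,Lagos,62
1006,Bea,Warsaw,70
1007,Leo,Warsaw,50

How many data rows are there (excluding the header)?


Counting rows (excluding header):
Header: id,name,city,score
Data rows: 8

ANSWER: 8


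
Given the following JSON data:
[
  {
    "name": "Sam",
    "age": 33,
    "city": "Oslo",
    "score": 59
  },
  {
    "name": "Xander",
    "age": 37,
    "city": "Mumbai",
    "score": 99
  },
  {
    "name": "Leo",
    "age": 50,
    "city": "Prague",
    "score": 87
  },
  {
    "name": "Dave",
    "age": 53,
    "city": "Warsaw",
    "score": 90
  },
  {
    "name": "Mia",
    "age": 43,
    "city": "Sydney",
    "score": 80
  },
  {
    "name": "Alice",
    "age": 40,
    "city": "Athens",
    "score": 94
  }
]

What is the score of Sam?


Looking up record where name = Sam
Record index: 0
Field 'score' = 59

ANSWER: 59


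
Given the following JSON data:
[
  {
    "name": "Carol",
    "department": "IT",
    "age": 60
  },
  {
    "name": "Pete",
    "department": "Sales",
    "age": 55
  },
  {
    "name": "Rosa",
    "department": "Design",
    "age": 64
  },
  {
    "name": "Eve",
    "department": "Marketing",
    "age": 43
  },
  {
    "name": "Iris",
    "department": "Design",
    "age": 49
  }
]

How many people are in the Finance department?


Scanning records for department = Finance
  No matches found
Count: 0

ANSWER: 0


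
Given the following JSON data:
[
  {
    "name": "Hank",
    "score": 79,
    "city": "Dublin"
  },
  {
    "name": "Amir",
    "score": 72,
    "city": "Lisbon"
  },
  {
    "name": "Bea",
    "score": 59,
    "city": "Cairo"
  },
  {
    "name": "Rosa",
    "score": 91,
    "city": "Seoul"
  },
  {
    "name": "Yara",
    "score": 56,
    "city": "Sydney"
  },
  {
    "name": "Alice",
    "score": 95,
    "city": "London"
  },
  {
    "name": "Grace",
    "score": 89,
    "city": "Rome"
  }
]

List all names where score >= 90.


Filtering records where score >= 90:
  Hank (score=79) -> no
  Amir (score=72) -> no
  Bea (score=59) -> no
  Rosa (score=91) -> YES
  Yara (score=56) -> no
  Alice (score=95) -> YES
  Grace (score=89) -> no


ANSWER: Rosa, Alice


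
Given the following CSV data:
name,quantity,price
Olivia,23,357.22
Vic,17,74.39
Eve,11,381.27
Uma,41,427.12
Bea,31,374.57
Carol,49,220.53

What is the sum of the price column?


Values in 'price' column:
  Row 1: 357.22
  Row 2: 74.39
  Row 3: 381.27
  Row 4: 427.12
  Row 5: 374.57
  Row 6: 220.53
Sum = 357.22 + 74.39 + 381.27 + 427.12 + 374.57 + 220.53 = 1835.1

ANSWER: 1835.1


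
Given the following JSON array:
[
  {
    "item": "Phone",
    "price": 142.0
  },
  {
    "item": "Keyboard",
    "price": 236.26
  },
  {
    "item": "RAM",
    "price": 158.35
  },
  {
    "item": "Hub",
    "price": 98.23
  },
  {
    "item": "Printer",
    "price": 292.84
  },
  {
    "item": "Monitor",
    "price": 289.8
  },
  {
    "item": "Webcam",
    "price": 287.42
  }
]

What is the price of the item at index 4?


Array index 4 -> Printer
price = 292.84

ANSWER: 292.84


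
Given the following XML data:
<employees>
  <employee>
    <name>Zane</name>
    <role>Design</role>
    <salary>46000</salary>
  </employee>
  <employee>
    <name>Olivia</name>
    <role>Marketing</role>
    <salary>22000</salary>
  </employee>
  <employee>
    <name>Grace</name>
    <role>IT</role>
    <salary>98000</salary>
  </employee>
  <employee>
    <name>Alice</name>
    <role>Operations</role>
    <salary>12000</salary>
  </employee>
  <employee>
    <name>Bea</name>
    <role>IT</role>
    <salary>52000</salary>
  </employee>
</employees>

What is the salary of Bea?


Searching for <employee> with <name>Bea</name>
Found at position 5
<salary>52000</salary>

ANSWER: 52000


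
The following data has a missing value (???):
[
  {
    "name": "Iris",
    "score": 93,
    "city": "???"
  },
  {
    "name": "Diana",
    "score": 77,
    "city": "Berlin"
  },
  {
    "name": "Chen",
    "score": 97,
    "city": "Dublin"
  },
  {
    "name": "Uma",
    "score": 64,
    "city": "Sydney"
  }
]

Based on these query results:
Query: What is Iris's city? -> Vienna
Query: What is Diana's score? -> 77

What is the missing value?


The missing value is Iris's city
From query: Iris's city = Vienna

ANSWER: Vienna


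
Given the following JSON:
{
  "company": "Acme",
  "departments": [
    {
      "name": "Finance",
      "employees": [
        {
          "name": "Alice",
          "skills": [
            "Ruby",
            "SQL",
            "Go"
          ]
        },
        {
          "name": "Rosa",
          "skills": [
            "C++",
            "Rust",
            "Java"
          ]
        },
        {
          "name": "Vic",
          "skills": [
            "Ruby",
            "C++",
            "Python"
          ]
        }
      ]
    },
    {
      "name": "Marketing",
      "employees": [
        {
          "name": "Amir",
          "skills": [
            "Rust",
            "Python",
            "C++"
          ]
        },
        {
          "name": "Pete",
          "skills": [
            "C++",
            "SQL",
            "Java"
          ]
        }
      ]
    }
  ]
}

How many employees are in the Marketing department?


Path: departments[1].employees
Count: 2

ANSWER: 2


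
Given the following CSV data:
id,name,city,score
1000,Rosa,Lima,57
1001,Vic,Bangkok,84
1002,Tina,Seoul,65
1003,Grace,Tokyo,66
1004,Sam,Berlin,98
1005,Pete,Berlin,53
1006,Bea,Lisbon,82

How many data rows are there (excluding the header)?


Counting rows (excluding header):
Header: id,name,city,score
Data rows: 7

ANSWER: 7


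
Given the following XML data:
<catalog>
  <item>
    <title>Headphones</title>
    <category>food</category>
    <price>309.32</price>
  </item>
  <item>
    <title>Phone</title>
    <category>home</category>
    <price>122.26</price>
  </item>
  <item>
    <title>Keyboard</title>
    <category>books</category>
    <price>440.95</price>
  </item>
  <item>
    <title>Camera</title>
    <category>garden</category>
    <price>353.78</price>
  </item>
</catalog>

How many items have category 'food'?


Scanning <item> elements for <category>food</category>:
  Item 1: Headphones -> MATCH
Count: 1

ANSWER: 1


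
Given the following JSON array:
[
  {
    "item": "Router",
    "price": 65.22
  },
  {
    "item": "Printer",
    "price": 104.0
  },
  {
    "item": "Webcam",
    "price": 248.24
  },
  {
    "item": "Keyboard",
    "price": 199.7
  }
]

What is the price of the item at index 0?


Array index 0 -> Router
price = 65.22

ANSWER: 65.22


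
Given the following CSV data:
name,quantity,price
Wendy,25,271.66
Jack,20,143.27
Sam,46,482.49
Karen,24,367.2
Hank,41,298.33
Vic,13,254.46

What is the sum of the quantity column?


Values in 'quantity' column:
  Row 1: 25
  Row 2: 20
  Row 3: 46
  Row 4: 24
  Row 5: 41
  Row 6: 13
Sum = 25 + 20 + 46 + 24 + 41 + 13 = 169

ANSWER: 169


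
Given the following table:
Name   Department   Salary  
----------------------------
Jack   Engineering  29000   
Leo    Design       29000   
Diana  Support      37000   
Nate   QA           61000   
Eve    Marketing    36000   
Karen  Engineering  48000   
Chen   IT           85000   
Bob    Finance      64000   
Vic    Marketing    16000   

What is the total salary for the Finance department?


Finance department members:
  Bob: 64000
Total = 64000 = 64000

ANSWER: 64000


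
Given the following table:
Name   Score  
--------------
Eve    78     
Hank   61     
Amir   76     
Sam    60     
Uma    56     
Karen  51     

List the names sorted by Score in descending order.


Sorting by Score (descending):
  Eve: 78
  Amir: 76
  Hank: 61
  Sam: 60
  Uma: 56
  Karen: 51


ANSWER: Eve, Amir, Hank, Sam, Uma, Karen


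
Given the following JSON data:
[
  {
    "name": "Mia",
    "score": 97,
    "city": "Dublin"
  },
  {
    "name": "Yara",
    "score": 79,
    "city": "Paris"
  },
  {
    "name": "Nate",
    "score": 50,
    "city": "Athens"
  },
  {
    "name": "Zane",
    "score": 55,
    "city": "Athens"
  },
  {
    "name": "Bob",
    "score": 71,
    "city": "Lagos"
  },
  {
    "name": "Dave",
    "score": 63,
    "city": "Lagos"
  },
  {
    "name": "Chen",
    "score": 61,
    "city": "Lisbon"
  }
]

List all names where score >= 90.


Filtering records where score >= 90:
  Mia (score=97) -> YES
  Yara (score=79) -> no
  Nate (score=50) -> no
  Zane (score=55) -> no
  Bob (score=71) -> no
  Dave (score=63) -> no
  Chen (score=61) -> no


ANSWER: Mia


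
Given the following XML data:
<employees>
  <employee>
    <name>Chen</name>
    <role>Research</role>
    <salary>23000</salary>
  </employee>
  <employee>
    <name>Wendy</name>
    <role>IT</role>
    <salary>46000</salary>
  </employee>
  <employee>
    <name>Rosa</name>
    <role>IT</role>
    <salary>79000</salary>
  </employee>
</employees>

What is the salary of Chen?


Searching for <employee> with <name>Chen</name>
Found at position 1
<salary>23000</salary>

ANSWER: 23000


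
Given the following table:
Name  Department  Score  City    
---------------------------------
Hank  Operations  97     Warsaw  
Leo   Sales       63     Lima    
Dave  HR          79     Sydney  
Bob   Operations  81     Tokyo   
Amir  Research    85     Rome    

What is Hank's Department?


Row 1: Hank
Department = Operations

ANSWER: Operations


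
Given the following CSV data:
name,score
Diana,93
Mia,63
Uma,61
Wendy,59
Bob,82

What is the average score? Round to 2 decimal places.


Scores: 93, 63, 61, 59, 82
Sum = 358
Count = 5
Average = 358 / 5 = 71.60

ANSWER: 71.60


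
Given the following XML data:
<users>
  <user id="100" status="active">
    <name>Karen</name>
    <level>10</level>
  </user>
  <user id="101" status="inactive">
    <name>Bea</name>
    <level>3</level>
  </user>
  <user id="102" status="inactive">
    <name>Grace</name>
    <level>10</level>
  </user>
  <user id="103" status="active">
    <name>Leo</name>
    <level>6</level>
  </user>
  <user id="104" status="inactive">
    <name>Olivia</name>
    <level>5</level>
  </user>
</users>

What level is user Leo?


Finding user: Leo
<level>6</level>

ANSWER: 6


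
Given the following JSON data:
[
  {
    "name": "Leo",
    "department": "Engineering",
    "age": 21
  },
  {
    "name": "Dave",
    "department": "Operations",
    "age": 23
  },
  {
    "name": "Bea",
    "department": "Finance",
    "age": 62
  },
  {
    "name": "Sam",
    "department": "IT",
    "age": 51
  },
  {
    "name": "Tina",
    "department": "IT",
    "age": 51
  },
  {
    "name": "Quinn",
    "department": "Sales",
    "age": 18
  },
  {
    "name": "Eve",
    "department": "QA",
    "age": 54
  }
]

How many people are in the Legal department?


Scanning records for department = Legal
  No matches found
Count: 0

ANSWER: 0


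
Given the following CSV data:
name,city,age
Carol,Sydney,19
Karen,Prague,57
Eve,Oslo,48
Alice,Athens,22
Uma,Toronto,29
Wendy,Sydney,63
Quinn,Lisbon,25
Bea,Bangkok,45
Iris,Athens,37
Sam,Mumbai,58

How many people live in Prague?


Scanning city column for 'Prague':
  Row 2: Karen -> MATCH
Total matches: 1

ANSWER: 1


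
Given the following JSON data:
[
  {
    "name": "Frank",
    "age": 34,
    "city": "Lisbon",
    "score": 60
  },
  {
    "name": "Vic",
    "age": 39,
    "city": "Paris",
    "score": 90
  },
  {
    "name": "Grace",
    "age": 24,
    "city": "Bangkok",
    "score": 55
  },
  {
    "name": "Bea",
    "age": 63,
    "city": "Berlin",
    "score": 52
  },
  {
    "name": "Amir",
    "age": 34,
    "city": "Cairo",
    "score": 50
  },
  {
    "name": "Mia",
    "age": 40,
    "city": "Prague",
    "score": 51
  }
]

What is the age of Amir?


Looking up record where name = Amir
Record index: 4
Field 'age' = 34

ANSWER: 34


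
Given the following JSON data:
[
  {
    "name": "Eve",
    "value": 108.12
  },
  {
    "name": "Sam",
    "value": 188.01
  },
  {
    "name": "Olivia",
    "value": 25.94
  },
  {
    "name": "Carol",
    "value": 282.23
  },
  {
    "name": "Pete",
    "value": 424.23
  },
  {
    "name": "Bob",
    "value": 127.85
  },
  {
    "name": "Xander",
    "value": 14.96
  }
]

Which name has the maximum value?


Comparing values:
  Eve: 108.12
  Sam: 188.01
  Olivia: 25.94
  Carol: 282.23
  Pete: 424.23
  Bob: 127.85
  Xander: 14.96
Maximum: Pete (424.23)

ANSWER: Pete


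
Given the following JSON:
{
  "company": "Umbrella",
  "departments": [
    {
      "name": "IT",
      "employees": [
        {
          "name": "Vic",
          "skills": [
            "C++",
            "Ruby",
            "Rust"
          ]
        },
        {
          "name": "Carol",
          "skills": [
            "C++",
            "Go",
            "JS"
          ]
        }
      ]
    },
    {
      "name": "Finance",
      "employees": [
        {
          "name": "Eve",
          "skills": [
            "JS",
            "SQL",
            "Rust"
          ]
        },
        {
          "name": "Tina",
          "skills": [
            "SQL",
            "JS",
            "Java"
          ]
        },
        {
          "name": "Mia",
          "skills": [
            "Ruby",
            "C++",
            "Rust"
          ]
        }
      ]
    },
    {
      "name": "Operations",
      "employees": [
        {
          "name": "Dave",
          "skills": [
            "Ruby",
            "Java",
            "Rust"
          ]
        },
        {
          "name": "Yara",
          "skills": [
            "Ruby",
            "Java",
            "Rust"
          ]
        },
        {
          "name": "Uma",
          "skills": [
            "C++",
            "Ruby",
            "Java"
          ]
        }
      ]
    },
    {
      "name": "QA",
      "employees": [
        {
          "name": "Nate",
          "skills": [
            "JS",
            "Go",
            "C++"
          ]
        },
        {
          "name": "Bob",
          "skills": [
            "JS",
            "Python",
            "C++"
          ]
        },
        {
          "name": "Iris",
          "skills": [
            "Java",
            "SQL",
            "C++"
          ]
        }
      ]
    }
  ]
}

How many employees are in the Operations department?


Path: departments[2].employees
Count: 3

ANSWER: 3


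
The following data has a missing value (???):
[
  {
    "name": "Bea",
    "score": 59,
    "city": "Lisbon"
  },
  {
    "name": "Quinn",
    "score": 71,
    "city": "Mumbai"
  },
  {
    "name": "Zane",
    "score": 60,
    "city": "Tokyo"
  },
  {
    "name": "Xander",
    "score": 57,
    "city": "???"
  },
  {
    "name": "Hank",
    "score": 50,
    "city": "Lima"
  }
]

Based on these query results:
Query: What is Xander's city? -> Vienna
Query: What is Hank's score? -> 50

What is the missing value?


The missing value is Xander's city
From query: Xander's city = Vienna

ANSWER: Vienna


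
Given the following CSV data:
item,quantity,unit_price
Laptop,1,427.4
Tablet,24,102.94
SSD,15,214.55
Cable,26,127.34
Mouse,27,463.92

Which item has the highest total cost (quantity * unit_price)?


Computing row totals:
  Laptop: 427.4
  Tablet: 2470.56
  SSD: 3218.25
  Cable: 3310.84
  Mouse: 12525.84
Maximum: Mouse (12525.84)

ANSWER: Mouse


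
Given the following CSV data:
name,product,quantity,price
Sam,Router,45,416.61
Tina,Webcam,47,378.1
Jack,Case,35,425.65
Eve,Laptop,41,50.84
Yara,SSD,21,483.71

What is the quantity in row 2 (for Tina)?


Row 2: Tina
Column 'quantity' = 47

ANSWER: 47


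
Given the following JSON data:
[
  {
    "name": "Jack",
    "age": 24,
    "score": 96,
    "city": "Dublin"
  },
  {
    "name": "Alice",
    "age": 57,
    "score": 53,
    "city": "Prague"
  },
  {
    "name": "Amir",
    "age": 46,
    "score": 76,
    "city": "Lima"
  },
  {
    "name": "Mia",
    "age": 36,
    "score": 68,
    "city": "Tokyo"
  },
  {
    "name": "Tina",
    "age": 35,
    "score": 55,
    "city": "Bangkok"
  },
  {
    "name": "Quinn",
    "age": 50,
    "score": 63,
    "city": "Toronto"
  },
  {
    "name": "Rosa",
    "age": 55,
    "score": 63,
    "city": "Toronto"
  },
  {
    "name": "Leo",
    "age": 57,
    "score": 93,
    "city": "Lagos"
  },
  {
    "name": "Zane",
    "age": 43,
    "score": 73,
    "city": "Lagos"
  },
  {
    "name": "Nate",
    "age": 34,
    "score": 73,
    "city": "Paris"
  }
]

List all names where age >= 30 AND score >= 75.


Checking both conditions:
  Jack (age=24, score=96) -> no
  Alice (age=57, score=53) -> no
  Amir (age=46, score=76) -> YES
  Mia (age=36, score=68) -> no
  Tina (age=35, score=55) -> no
  Quinn (age=50, score=63) -> no
  Rosa (age=55, score=63) -> no
  Leo (age=57, score=93) -> YES
  Zane (age=43, score=73) -> no
  Nate (age=34, score=73) -> no


ANSWER: Amir, Leo


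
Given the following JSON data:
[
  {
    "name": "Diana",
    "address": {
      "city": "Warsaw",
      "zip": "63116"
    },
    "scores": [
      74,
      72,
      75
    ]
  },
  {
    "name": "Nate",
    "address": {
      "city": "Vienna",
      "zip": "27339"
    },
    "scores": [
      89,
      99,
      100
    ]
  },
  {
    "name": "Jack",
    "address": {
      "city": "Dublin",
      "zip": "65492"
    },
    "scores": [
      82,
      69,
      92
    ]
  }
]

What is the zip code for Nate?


Path: records[1].address.zip
Value: 27339

ANSWER: 27339


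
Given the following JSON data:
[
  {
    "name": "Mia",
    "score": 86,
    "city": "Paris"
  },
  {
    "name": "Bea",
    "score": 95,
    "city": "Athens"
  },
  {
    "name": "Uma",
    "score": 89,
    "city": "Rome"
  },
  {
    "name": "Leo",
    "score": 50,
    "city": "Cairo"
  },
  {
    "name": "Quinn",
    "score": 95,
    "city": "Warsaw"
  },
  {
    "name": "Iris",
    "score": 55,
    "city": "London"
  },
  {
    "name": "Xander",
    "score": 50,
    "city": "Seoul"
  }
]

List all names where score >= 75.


Filtering records where score >= 75:
  Mia (score=86) -> YES
  Bea (score=95) -> YES
  Uma (score=89) -> YES
  Leo (score=50) -> no
  Quinn (score=95) -> YES
  Iris (score=55) -> no
  Xander (score=50) -> no


ANSWER: Mia, Bea, Uma, Quinn


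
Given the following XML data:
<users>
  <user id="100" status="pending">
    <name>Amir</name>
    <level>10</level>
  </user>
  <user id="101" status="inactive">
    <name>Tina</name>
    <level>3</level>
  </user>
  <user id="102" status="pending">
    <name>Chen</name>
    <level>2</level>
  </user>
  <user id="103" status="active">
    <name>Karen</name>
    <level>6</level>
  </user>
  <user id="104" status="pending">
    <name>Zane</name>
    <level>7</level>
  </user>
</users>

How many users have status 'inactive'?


Counting users with status='inactive':
  Tina (id=101) -> MATCH
Count: 1

ANSWER: 1


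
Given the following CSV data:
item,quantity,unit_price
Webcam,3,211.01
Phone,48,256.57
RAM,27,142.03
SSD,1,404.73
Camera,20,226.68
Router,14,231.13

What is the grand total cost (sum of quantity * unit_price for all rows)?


Computing row totals:
  Webcam: 3 * 211.01 = 633.03
  Phone: 48 * 256.57 = 12315.36
  RAM: 27 * 142.03 = 3834.81
  SSD: 1 * 404.73 = 404.73
  Camera: 20 * 226.68 = 4533.6
  Router: 14 * 231.13 = 3235.82
Grand total = 633.03 + 12315.36 + 3834.81 + 404.73 + 4533.6 + 3235.82 = 24957.35

ANSWER: 24957.35


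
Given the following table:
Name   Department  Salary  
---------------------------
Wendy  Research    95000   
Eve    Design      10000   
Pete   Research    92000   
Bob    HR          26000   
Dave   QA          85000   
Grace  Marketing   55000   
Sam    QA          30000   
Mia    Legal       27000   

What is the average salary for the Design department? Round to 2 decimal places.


Design department members:
  Eve: 10000
Sum = 10000
Count = 1
Average = 10000 / 1 = 10000.00

ANSWER: 10000.00


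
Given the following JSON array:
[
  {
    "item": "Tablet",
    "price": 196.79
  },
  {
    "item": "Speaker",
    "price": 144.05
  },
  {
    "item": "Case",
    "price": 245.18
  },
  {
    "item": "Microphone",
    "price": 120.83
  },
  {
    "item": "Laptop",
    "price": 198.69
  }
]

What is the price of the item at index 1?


Array index 1 -> Speaker
price = 144.05

ANSWER: 144.05


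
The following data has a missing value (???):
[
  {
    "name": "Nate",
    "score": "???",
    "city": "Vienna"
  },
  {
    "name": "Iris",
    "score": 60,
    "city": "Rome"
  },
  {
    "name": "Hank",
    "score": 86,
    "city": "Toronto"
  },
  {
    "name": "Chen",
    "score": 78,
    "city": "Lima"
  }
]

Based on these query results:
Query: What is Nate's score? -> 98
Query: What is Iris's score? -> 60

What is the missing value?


The missing value is Nate's score
From query: Nate's score = 98

ANSWER: 98


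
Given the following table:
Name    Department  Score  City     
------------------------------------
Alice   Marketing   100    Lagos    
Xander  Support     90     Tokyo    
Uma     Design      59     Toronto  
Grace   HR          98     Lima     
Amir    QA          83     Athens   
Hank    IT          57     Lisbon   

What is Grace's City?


Row 4: Grace
City = Lima

ANSWER: Lima


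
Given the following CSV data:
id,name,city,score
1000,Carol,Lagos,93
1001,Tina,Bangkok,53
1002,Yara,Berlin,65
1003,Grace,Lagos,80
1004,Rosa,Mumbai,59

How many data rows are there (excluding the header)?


Counting rows (excluding header):
Header: id,name,city,score
Data rows: 5

ANSWER: 5
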